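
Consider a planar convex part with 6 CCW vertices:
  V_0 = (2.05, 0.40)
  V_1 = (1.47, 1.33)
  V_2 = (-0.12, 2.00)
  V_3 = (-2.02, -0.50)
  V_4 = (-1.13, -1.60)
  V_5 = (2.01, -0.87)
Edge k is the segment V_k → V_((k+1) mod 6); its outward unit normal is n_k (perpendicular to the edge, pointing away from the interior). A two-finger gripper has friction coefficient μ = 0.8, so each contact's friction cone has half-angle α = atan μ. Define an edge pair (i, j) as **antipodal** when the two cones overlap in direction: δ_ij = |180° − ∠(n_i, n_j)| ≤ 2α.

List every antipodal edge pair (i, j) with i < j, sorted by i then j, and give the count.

count = 8; pairs: (0,2), (0,3), (0,4), (1,3), (1,4), (2,4), (2,5), (3,5)

α = atan 0.8 = 38.66°;  2α = 77.32°
n_0 = (+0.8485, +0.5292)
n_1 = (+0.3883, +0.9215)
n_2 = (-0.7962, +0.6051)
n_3 = (-0.7774, -0.6290)
n_4 = (+0.2264, -0.9740)
n_5 = (+0.9995, -0.0315)
  (0,1): δ = 144.80°  ·
  (0,2): δ = 69.18°  ✓
  (0,3): δ = 7.03°  ✓
  (0,4): δ = 71.14°  ✓
  (0,5): δ = 146.25°  ·
  (1,2): δ = 104.39°  ·
  (1,3): δ = 28.17°  ✓
  (1,4): δ = 35.94°  ✓
  (1,5): δ = 111.05°  ·
  (2,3): δ = 103.79°  ·
  (2,4): δ = 39.68°  ✓
  (2,5): δ = 35.43°  ✓
  (3,4): δ = 115.89°  ·
  (3,5): δ = 40.78°  ✓
  (4,5): δ = 104.89°  ·
antipodal pairs: 8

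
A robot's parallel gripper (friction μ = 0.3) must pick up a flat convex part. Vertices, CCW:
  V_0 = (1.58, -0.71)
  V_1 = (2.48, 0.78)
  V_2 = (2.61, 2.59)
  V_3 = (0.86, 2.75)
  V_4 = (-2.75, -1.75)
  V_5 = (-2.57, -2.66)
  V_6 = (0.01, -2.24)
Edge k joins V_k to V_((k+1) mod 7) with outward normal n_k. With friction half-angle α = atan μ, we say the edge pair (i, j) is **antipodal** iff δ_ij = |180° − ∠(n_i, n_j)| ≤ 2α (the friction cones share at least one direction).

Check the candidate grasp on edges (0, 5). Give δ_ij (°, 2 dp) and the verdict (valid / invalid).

α = atan 0.3 = 16.70°;  2α = 33.40°
edge 0: e_0 = (+0.90, +1.49);  n_0 = (+0.8560, -0.5170)
edge 5: e_5 = (+2.58, +0.42);  n_5 = (+0.1607, -0.9870)
∠(n_0, n_5) = 49.62°
δ = |180° − 49.62°| = 130.38°
130.38° > 2α = 33.40°  →  invalid

δ = 130.38°, invalid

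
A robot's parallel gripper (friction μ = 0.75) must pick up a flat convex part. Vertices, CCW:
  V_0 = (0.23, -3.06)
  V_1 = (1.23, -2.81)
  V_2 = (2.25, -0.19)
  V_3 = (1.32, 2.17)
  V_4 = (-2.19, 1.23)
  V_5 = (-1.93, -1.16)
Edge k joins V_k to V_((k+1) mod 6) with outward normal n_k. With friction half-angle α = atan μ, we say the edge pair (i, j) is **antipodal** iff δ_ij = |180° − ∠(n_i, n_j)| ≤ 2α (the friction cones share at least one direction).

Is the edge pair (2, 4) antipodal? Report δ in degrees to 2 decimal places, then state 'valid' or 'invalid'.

δ = 15.30°, valid

α = atan 0.75 = 36.87°;  2α = 73.74°
edge 2: e_2 = (-0.93, +2.36);  n_2 = (+0.9304, +0.3666)
edge 4: e_4 = (+0.26, -2.39);  n_4 = (-0.9941, -0.1081)
∠(n_2, n_4) = 164.70°
δ = |180° − 164.70°| = 15.30°
15.30° ≤ 2α = 73.74°  →  valid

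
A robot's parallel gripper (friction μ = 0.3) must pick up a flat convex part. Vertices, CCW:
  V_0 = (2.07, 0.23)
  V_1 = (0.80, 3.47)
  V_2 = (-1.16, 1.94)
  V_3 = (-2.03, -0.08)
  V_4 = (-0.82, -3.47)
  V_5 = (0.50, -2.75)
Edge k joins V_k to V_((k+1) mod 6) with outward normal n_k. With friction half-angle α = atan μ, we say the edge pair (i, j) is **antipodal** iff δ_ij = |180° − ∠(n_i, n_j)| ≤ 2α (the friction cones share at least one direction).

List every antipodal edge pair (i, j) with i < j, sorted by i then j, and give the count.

count = 4; pairs: (0,3), (1,4), (1,5), (2,5)

α = atan 0.3 = 16.70°;  2α = 33.40°
n_0 = (+0.9310, +0.3649)
n_1 = (-0.6153, +0.7883)
n_2 = (-0.9184, +0.3956)
n_3 = (-0.9418, -0.3362)
n_4 = (+0.4789, -0.8779)
n_5 = (+0.8847, -0.4661)
  (0,1): δ = 73.43°  ·
  (0,2): δ = 44.71°  ·
  (0,3): δ = 1.76°  ✓
  (0,4): δ = 97.21°  ·
  (0,5): δ = 130.81°  ·
  (1,2): δ = 151.28°  ·
  (1,3): δ = 108.33°  ·
  (1,4): δ = 9.37°  ✓
  (1,5): δ = 24.24°  ✓
  (2,3): δ = 137.06°  ·
  (2,4): δ = 38.09°  ·
  (2,5): δ = 4.48°  ✓
  (3,4): δ = 81.03°  ·
  (3,5): δ = 47.43°  ·
  (4,5): δ = 146.39°  ·
antipodal pairs: 4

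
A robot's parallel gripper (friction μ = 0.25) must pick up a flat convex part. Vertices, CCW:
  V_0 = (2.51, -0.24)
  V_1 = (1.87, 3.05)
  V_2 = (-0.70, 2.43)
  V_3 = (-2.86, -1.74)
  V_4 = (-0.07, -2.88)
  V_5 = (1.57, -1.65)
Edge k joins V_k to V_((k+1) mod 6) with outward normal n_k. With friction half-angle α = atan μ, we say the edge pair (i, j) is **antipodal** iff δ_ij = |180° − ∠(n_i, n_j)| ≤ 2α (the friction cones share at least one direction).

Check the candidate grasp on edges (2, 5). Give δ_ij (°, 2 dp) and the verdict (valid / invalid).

δ = 6.31°, valid

α = atan 0.25 = 14.04°;  2α = 28.07°
edge 2: e_2 = (-2.16, -4.17);  n_2 = (-0.8879, +0.4599)
edge 5: e_5 = (+0.94, +1.41);  n_5 = (+0.8321, -0.5547)
∠(n_2, n_5) = 173.69°
δ = |180° − 173.69°| = 6.31°
6.31° ≤ 2α = 28.07°  →  valid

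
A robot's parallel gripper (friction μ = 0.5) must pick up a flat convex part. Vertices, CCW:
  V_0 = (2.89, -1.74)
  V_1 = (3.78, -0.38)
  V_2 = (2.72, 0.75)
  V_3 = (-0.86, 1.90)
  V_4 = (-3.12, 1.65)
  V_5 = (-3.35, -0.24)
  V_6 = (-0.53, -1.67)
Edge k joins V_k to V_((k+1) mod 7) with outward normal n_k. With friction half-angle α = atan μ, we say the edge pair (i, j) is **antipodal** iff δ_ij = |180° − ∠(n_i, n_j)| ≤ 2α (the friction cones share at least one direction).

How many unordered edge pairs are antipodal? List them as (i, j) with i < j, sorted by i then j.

α = atan 0.5 = 26.57°;  2α = 53.13°
n_0 = (+0.8368, -0.5476)
n_1 = (+0.7293, +0.6842)
n_2 = (+0.3058, +0.9521)
n_3 = (-0.1099, +0.9939)
n_4 = (-0.9927, +0.1208)
n_5 = (-0.4523, -0.8919)
n_6 = (-0.0205, -0.9998)
  (0,1): δ = 103.63°  ·
  (0,2): δ = 74.61°  ·
  (0,3): δ = 50.49°  ✓
  (0,4): δ = 26.26°  ✓
  (0,5): δ = 96.31°  ·
  (0,6): δ = 122.03°  ·
  (1,2): δ = 150.98°  ·
  (1,3): δ = 126.86°  ·
  (1,4): δ = 50.11°  ✓
  (1,5): δ = 19.94°  ✓
  (1,6): δ = 45.66°  ✓
  (2,3): δ = 155.88°  ·
  (2,4): δ = 79.13°  ·
  (2,5): δ = 9.08°  ✓
  (2,6): δ = 16.64°  ✓
  (3,4): δ = 103.25°  ·
  (3,5): δ = 33.20°  ✓
  (3,6): δ = 7.48°  ✓
  (4,5): δ = 109.95°  ·
  (4,6): δ = 84.23°  ·
  (5,6): δ = 154.28°  ·
antipodal pairs: 9

count = 9; pairs: (0,3), (0,4), (1,4), (1,5), (1,6), (2,5), (2,6), (3,5), (3,6)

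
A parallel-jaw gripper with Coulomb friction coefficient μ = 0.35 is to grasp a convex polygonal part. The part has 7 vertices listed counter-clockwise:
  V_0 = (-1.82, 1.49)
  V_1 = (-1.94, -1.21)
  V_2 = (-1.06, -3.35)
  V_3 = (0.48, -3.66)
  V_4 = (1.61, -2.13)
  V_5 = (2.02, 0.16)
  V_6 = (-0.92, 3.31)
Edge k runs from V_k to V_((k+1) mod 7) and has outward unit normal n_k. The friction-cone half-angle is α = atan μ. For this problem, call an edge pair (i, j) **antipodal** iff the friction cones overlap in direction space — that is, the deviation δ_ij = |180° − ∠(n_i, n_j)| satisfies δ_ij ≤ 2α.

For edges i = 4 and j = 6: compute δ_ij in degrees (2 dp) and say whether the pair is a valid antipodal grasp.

α = atan 0.35 = 19.29°;  2α = 38.58°
edge 4: e_4 = (+0.41, +2.29);  n_4 = (+0.9843, -0.1762)
edge 6: e_6 = (-0.90, -1.82);  n_6 = (-0.8964, +0.4433)
∠(n_4, n_6) = 163.84°
δ = |180° − 163.84°| = 16.16°
16.16° ≤ 2α = 38.58°  →  valid

δ = 16.16°, valid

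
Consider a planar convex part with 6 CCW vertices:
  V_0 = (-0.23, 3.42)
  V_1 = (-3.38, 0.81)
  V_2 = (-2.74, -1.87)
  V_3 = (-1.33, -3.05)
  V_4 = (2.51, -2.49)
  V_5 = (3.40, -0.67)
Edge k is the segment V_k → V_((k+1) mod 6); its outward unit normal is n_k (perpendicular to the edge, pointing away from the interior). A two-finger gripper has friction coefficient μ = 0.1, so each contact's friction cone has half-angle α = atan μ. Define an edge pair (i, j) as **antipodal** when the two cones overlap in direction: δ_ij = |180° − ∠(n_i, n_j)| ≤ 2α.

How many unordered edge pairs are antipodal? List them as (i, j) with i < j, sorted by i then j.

count = 1; pairs: (2,5)

α = atan 0.1 = 5.71°;  2α = 11.42°
n_0 = (-0.6380, +0.7700)
n_1 = (-0.9727, -0.2323)
n_2 = (-0.6418, -0.7669)
n_3 = (+0.1443, -0.9895)
n_4 = (+0.8983, -0.4393)
n_5 = (+0.7479, +0.6638)
  (0,1): δ = 116.21°  ·
  (0,2): δ = 79.57°  ·
  (0,3): δ = 31.35°  ·
  (0,4): δ = 24.30°  ·
  (0,5): δ = 91.95°  ·
  (1,2): δ = 143.36°  ·
  (1,3): δ = 95.13°  ·
  (1,4): δ = 39.49°  ·
  (1,5): δ = 28.16°  ·
  (2,3): δ = 131.78°  ·
  (2,4): δ = 76.13°  ·
  (2,5): δ = 8.48°  ✓
  (3,4): δ = 124.36°  ·
  (3,5): δ = 56.71°  ·
  (4,5): δ = 112.35°  ·
antipodal pairs: 1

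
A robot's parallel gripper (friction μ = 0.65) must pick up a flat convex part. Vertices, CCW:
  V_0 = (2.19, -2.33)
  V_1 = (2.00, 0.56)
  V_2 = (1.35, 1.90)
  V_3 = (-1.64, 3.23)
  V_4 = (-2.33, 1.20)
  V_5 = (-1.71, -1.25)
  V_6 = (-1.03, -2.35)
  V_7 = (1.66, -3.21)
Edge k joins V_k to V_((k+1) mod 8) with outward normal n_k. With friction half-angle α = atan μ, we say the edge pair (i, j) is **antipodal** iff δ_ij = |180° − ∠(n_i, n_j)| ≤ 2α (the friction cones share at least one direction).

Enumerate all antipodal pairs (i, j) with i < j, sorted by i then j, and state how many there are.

α = atan 0.65 = 33.02°;  2α = 66.05°
n_0 = (+0.9978, +0.0656)
n_1 = (+0.8997, +0.4364)
n_2 = (+0.4064, +0.9137)
n_3 = (-0.9468, +0.3218)
n_4 = (-0.9694, -0.2453)
n_5 = (-0.8506, -0.5258)
n_6 = (-0.3045, -0.9525)
n_7 = (+0.8566, -0.5159)
  (0,1): δ = 157.88°  ·
  (0,2): δ = 117.74°  ·
  (0,3): δ = 22.53°  ✓
  (0,4): δ = 10.44°  ✓
  (0,5): δ = 27.96°  ✓
  (0,6): δ = 68.51°  ·
  (0,7): δ = 145.18°  ·
  (1,2): δ = 139.86°  ·
  (1,3): δ = 44.65°  ✓
  (1,4): δ = 11.68°  ✓
  (1,5): δ = 5.85°  ✓
  (1,6): δ = 46.39°  ✓
  (1,7): δ = 123.06°  ·
  (2,3): δ = 84.79°  ·
  (2,4): δ = 51.82°  ✓
  (2,5): δ = 34.30°  ✓
  (2,6): δ = 6.25°  ✓
  (2,7): δ = 82.92°  ·
  (3,4): δ = 147.03°  ·
  (3,5): δ = 129.50°  ·
  (3,6): δ = 88.96°  ·
  (3,7): δ = 12.29°  ✓
  (4,5): δ = 162.48°  ·
  (4,6): δ = 121.93°  ·
  (4,7): δ = 45.26°  ✓
  (5,6): δ = 139.45°  ·
  (5,7): δ = 62.78°  ✓
  (6,7): δ = 103.33°  ·
antipodal pairs: 13

count = 13; pairs: (0,3), (0,4), (0,5), (1,3), (1,4), (1,5), (1,6), (2,4), (2,5), (2,6), (3,7), (4,7), (5,7)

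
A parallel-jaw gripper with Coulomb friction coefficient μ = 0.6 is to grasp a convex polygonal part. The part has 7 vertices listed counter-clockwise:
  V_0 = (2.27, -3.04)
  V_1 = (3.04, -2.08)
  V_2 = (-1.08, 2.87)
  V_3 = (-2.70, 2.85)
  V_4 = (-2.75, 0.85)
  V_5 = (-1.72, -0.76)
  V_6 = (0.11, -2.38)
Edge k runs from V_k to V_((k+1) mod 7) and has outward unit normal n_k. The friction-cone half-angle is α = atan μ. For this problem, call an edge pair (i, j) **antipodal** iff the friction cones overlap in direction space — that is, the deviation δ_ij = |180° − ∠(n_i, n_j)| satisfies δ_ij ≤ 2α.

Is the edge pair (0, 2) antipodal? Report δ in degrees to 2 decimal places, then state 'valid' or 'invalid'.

δ = 50.56°, valid

α = atan 0.6 = 30.96°;  2α = 61.93°
edge 0: e_0 = (+0.77, +0.96);  n_0 = (+0.7801, -0.6257)
edge 2: e_2 = (-1.62, -0.02);  n_2 = (-0.0123, +0.9999)
∠(n_0, n_2) = 129.44°
δ = |180° − 129.44°| = 50.56°
50.56° ≤ 2α = 61.93°  →  valid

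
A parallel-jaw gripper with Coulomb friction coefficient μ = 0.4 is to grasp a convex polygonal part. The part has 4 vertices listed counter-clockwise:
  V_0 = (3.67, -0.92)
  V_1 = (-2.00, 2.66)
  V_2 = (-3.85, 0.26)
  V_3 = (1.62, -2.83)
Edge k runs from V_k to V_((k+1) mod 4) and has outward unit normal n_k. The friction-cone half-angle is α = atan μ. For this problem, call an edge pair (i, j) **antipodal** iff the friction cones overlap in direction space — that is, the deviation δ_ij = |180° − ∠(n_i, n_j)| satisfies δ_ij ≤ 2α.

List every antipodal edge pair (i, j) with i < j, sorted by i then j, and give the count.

α = atan 0.4 = 21.80°;  2α = 43.60°
n_0 = (+0.5339, +0.8456)
n_1 = (-0.7920, +0.6105)
n_2 = (-0.4918, -0.8707)
n_3 = (+0.6817, -0.7316)
  (0,1): δ = 95.36°  ·
  (0,2): δ = 2.81°  ✓
  (0,3): δ = 75.24°  ·
  (1,2): δ = 81.84°  ·
  (1,3): δ = 9.40°  ✓
  (2,3): δ = 107.56°  ·
antipodal pairs: 2

count = 2; pairs: (0,2), (1,3)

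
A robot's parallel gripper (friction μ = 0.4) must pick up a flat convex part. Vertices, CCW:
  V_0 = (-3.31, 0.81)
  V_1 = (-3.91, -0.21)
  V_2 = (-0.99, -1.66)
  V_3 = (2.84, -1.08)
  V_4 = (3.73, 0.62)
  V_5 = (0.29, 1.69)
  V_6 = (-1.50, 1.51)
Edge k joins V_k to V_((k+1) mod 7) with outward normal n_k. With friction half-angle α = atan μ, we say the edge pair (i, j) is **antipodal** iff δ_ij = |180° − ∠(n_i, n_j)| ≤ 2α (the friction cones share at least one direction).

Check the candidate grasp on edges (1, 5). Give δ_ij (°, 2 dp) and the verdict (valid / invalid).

δ = 32.15°, valid

α = atan 0.4 = 21.80°;  2α = 43.60°
edge 1: e_1 = (+2.92, -1.45);  n_1 = (-0.4448, -0.8957)
edge 5: e_5 = (-1.79, -0.18);  n_5 = (-0.1001, +0.9950)
∠(n_1, n_5) = 147.85°
δ = |180° − 147.85°| = 32.15°
32.15° ≤ 2α = 43.60°  →  valid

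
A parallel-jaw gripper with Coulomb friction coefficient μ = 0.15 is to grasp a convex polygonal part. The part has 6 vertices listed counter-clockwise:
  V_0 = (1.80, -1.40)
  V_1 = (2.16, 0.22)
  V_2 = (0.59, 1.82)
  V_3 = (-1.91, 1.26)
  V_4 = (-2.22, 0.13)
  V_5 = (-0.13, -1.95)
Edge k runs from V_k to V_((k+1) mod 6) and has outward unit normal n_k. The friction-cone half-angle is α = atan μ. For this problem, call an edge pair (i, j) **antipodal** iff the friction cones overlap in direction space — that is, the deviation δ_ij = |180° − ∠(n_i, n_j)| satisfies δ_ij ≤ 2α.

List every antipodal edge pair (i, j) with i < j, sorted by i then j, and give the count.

α = atan 0.15 = 8.53°;  2α = 17.06°
n_0 = (+0.9762, -0.2169)
n_1 = (+0.7138, +0.7004)
n_2 = (-0.2186, +0.9758)
n_3 = (-0.9644, +0.2646)
n_4 = (-0.7054, -0.7088)
n_5 = (+0.2741, -0.9617)
  (0,1): δ = 123.01°  ·
  (0,2): δ = 64.85°  ·
  (0,3): δ = 2.81°  ✓
  (0,4): δ = 57.67°  ·
  (0,5): δ = 118.43°  ·
  (1,2): δ = 121.83°  ·
  (1,3): δ = 59.80°  ·
  (1,4): δ = 0.68°  ✓
  (1,5): δ = 61.45°  ·
  (2,3): δ = 117.97°  ·
  (2,4): δ = 57.49°  ·
  (2,5): δ = 3.28°  ✓
  (3,4): δ = 119.52°  ·
  (3,5): δ = 58.75°  ·
  (4,5): δ = 119.23°  ·
antipodal pairs: 3

count = 3; pairs: (0,3), (1,4), (2,5)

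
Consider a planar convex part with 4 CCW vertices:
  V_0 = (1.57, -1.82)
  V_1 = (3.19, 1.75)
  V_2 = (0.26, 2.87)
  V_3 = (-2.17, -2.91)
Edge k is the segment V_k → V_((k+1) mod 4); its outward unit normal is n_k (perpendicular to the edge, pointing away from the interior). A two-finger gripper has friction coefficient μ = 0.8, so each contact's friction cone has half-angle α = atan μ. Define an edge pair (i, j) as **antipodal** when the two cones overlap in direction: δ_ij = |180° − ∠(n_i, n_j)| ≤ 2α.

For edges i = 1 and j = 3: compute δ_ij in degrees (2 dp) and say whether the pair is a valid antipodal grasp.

δ = 37.17°, valid

α = atan 0.8 = 38.66°;  2α = 77.32°
edge 1: e_1 = (-2.93, +1.12);  n_1 = (+0.3571, +0.9341)
edge 3: e_3 = (+3.74, +1.09);  n_3 = (+0.2798, -0.9601)
∠(n_1, n_3) = 142.83°
δ = |180° − 142.83°| = 37.17°
37.17° ≤ 2α = 77.32°  →  valid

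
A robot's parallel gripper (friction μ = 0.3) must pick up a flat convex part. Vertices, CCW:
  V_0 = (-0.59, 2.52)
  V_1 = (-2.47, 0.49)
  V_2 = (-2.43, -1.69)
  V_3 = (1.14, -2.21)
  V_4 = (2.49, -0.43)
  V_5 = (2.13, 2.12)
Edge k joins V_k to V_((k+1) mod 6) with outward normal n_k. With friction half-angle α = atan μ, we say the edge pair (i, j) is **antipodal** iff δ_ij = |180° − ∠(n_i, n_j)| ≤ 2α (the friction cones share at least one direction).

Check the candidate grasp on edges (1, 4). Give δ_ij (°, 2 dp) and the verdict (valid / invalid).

α = atan 0.3 = 16.70°;  2α = 33.40°
edge 1: e_1 = (+0.04, -2.18);  n_1 = (-0.9998, -0.0183)
edge 4: e_4 = (-0.36, +2.55);  n_4 = (+0.9902, +0.1398)
∠(n_1, n_4) = 173.02°
δ = |180° − 173.02°| = 6.98°
6.98° ≤ 2α = 33.40°  →  valid

δ = 6.98°, valid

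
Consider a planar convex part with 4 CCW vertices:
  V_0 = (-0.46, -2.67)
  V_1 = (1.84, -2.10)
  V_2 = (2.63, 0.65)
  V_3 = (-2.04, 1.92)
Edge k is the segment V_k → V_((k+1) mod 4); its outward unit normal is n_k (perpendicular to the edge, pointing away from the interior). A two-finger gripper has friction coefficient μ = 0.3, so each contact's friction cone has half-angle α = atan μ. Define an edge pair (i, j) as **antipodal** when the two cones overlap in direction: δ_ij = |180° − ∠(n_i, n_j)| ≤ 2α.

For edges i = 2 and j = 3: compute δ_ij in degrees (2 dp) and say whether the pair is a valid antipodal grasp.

δ = 55.79°, invalid

α = atan 0.3 = 16.70°;  2α = 33.40°
edge 2: e_2 = (-4.67, +1.27);  n_2 = (+0.2624, +0.9650)
edge 3: e_3 = (+1.58, -4.59);  n_3 = (-0.9455, -0.3255)
∠(n_2, n_3) = 124.21°
δ = |180° − 124.21°| = 55.79°
55.79° > 2α = 33.40°  →  invalid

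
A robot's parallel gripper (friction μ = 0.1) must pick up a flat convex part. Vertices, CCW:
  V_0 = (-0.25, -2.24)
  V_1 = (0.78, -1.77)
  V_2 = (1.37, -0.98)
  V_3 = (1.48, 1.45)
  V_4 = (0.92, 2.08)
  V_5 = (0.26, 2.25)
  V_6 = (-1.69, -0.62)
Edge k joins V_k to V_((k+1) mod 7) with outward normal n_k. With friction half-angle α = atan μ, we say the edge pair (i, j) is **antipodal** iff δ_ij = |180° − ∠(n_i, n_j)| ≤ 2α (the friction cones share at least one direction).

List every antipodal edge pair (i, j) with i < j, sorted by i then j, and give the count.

α = atan 0.1 = 5.71°;  2α = 11.42°
n_0 = (+0.4151, -0.9098)
n_1 = (+0.8012, -0.5984)
n_2 = (+0.9990, -0.0452)
n_3 = (+0.7474, +0.6644)
n_4 = (+0.2494, +0.9684)
n_5 = (-0.8271, +0.5620)
n_6 = (-0.7474, -0.6644)
  (0,1): δ = 151.28°  ·
  (0,2): δ = 117.12°  ·
  (0,3): δ = 72.89°  ·
  (0,4): δ = 38.97°  ·
  (0,5): δ = 31.28°  ·
  (0,6): δ = 107.11°  ·
  (1,2): δ = 145.84°  ·
  (1,3): δ = 101.61°  ·
  (1,4): δ = 67.69°  ·
  (1,5): δ = 2.56°  ✓
  (1,6): δ = 78.39°  ·
  (2,3): δ = 135.77°  ·
  (2,4): δ = 101.85°  ·
  (2,5): δ = 31.60°  ·
  (2,6): δ = 44.23°  ·
  (3,4): δ = 146.08°  ·
  (3,5): δ = 75.83°  ·
  (3,6): δ = 0.00°  ✓
  (4,5): δ = 109.75°  ·
  (4,6): δ = 33.92°  ·
  (5,6): δ = 104.17°  ·
antipodal pairs: 2

count = 2; pairs: (1,5), (3,6)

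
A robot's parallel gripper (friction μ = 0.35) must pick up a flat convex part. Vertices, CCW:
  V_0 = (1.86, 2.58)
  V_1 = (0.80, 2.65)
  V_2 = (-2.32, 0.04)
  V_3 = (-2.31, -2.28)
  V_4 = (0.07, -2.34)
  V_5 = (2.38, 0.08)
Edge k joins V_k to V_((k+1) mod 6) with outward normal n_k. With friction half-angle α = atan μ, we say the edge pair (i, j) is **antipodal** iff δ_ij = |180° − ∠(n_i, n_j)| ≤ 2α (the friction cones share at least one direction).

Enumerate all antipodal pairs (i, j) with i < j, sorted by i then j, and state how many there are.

count = 3; pairs: (0,3), (1,4), (2,5)

α = atan 0.35 = 19.29°;  2α = 38.58°
n_0 = (+0.0659, +0.9978)
n_1 = (-0.6416, +0.7670)
n_2 = (-1.0000, -0.0043)
n_3 = (-0.0252, -0.9997)
n_4 = (+0.7234, -0.6905)
n_5 = (+0.9790, +0.2036)
  (0,1): δ = 136.31°  ·
  (0,2): δ = 85.97°  ·
  (0,3): δ = 2.33°  ✓
  (0,4): δ = 50.11°  ·
  (0,5): δ = 105.53°  ·
  (1,2): δ = 129.67°  ·
  (1,3): δ = 41.36°  ·
  (1,4): δ = 6.42°  ✓
  (1,5): δ = 61.84°  ·
  (2,3): δ = 91.69°  ·
  (2,4): δ = 43.91°  ·
  (2,5): δ = 11.50°  ✓
  (3,4): δ = 132.22°  ·
  (3,5): δ = 76.81°  ·
  (4,5): δ = 124.58°  ·
antipodal pairs: 3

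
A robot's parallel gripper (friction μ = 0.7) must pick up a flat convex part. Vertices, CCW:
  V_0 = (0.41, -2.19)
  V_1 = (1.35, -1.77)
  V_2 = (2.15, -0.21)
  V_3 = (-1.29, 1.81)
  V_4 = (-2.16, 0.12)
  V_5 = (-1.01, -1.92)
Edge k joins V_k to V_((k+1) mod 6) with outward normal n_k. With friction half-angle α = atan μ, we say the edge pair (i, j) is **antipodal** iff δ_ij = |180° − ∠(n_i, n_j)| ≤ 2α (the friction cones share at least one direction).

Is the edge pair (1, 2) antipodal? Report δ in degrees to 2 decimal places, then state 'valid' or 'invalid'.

α = atan 0.7 = 34.99°;  2α = 69.98°
edge 1: e_1 = (+0.80, +1.56);  n_1 = (+0.8898, -0.4563)
edge 2: e_2 = (-3.44, +2.02);  n_2 = (+0.5064, +0.8623)
∠(n_1, n_2) = 86.73°
δ = |180° − 86.73°| = 93.27°
93.27° > 2α = 69.98°  →  invalid

δ = 93.27°, invalid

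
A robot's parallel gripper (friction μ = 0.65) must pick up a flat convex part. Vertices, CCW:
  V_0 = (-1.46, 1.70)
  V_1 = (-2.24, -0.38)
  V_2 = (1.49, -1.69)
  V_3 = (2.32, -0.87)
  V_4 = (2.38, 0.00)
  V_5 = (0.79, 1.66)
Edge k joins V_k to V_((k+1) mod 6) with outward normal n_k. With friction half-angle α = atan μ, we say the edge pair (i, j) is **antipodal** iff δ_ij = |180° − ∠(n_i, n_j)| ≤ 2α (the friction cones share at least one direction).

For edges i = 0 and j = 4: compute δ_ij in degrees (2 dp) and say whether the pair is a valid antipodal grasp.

δ = 64.32°, valid

α = atan 0.65 = 33.02°;  2α = 66.05°
edge 0: e_0 = (-0.78, -2.08);  n_0 = (-0.9363, +0.3511)
edge 4: e_4 = (-1.59, +1.66);  n_4 = (+0.7222, +0.6917)
∠(n_0, n_4) = 115.68°
δ = |180° − 115.68°| = 64.32°
64.32° ≤ 2α = 66.05°  →  valid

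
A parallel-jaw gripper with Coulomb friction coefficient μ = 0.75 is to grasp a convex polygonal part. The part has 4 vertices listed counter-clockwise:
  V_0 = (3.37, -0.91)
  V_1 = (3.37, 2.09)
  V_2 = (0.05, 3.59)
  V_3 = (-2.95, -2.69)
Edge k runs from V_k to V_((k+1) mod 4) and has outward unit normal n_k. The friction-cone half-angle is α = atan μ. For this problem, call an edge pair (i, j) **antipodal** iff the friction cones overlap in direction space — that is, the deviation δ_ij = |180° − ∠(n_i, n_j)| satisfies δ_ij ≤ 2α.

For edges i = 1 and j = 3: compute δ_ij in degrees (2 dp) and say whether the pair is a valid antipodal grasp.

δ = 40.04°, valid

α = atan 0.75 = 36.87°;  2α = 73.74°
edge 1: e_1 = (-3.32, +1.50);  n_1 = (+0.4117, +0.9113)
edge 3: e_3 = (+6.32, +1.78);  n_3 = (+0.2711, -0.9626)
∠(n_1, n_3) = 139.96°
δ = |180° − 139.96°| = 40.04°
40.04° ≤ 2α = 73.74°  →  valid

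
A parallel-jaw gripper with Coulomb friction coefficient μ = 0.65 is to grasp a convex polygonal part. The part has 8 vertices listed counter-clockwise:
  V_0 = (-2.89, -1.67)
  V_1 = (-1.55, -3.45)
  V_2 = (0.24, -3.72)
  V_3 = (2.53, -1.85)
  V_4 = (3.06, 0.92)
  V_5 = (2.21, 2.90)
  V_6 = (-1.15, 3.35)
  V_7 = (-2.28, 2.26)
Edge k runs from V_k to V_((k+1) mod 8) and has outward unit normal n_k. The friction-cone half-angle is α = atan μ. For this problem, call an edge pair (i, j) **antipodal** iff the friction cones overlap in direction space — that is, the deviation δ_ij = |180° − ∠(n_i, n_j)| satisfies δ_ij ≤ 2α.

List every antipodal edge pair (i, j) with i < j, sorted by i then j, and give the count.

α = atan 0.65 = 33.02°;  2α = 66.05°
n_0 = (-0.7989, -0.6014)
n_1 = (-0.1492, -0.9888)
n_2 = (+0.6325, -0.7746)
n_3 = (+0.9822, -0.1879)
n_4 = (+0.9189, +0.3945)
n_5 = (+0.1327, +0.9912)
n_6 = (-0.6943, +0.7197)
n_7 = (-0.9882, +0.1534)
  (0,1): δ = 135.55°  ·
  (0,2): δ = 87.74°  ·
  (0,3): δ = 47.80°  ✓
  (0,4): δ = 13.74°  ✓
  (0,5): δ = 45.40°  ✓
  (0,6): δ = 96.99°  ·
  (0,7): δ = 134.20°  ·
  (1,2): δ = 132.19°  ·
  (1,3): δ = 92.25°  ·
  (1,4): δ = 58.19°  ✓
  (1,5): δ = 0.95°  ✓
  (1,6): δ = 52.55°  ✓
  (1,7): δ = 89.75°  ·
  (2,3): δ = 140.07°  ·
  (2,4): δ = 106.00°  ·
  (2,5): δ = 46.86°  ✓
  (2,6): δ = 4.73°  ✓
  (2,7): δ = 41.94°  ✓
  (3,4): δ = 145.93°  ·
  (3,5): δ = 86.80°  ·
  (3,6): δ = 35.20°  ✓
  (3,7): δ = 2.01°  ✓
  (4,5): δ = 120.86°  ·
  (4,6): δ = 69.27°  ·
  (4,7): δ = 32.06°  ✓
  (5,6): δ = 128.40°  ·
  (5,7): δ = 91.19°  ·
  (6,7): δ = 142.79°  ·
antipodal pairs: 12

count = 12; pairs: (0,3), (0,4), (0,5), (1,4), (1,5), (1,6), (2,5), (2,6), (2,7), (3,6), (3,7), (4,7)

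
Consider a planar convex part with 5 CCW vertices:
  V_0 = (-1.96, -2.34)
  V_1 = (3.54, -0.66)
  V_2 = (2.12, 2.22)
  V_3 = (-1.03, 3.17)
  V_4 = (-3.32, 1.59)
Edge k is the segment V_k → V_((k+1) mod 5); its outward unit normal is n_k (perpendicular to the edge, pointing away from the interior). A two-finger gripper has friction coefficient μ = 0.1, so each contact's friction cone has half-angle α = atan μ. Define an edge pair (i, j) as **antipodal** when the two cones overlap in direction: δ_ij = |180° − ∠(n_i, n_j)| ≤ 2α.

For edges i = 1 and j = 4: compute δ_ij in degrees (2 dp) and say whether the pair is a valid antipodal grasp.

α = atan 0.1 = 5.71°;  2α = 11.42°
edge 1: e_1 = (-1.42, +2.88);  n_1 = (+0.8969, +0.4422)
edge 4: e_4 = (+1.36, -3.93);  n_4 = (-0.9450, -0.3270)
∠(n_1, n_4) = 172.84°
δ = |180° − 172.84°| = 7.16°
7.16° ≤ 2α = 11.42°  →  valid

δ = 7.16°, valid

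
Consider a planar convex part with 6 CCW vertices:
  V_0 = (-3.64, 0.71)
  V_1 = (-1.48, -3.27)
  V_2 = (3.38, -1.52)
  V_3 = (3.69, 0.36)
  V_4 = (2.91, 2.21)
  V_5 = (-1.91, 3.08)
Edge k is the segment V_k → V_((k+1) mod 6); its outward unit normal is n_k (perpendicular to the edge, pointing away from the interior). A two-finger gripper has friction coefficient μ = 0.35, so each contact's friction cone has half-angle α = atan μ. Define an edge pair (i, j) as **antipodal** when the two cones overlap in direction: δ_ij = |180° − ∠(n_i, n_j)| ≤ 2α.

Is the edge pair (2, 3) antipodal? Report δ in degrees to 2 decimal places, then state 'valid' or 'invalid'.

δ = 147.78°, invalid

α = atan 0.35 = 19.29°;  2α = 38.58°
edge 2: e_2 = (+0.31, +1.88);  n_2 = (+0.9867, -0.1627)
edge 3: e_3 = (-0.78, +1.85);  n_3 = (+0.9214, +0.3885)
∠(n_2, n_3) = 32.22°
δ = |180° − 32.22°| = 147.78°
147.78° > 2α = 38.58°  →  invalid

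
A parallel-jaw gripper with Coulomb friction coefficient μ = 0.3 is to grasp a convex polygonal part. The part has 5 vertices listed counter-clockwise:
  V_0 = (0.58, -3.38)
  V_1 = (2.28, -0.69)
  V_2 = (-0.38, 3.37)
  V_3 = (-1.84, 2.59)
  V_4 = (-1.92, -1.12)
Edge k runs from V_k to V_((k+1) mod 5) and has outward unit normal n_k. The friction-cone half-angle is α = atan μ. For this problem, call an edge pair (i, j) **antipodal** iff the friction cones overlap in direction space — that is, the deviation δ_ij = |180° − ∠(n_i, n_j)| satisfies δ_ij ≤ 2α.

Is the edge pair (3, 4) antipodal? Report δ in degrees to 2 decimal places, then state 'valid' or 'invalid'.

α = atan 0.3 = 16.70°;  2α = 33.40°
edge 3: e_3 = (-0.08, -3.71);  n_3 = (-0.9998, +0.0216)
edge 4: e_4 = (+2.50, -2.26);  n_4 = (-0.6706, -0.7418)
∠(n_3, n_4) = 49.12°
δ = |180° − 49.12°| = 130.88°
130.88° > 2α = 33.40°  →  invalid

δ = 130.88°, invalid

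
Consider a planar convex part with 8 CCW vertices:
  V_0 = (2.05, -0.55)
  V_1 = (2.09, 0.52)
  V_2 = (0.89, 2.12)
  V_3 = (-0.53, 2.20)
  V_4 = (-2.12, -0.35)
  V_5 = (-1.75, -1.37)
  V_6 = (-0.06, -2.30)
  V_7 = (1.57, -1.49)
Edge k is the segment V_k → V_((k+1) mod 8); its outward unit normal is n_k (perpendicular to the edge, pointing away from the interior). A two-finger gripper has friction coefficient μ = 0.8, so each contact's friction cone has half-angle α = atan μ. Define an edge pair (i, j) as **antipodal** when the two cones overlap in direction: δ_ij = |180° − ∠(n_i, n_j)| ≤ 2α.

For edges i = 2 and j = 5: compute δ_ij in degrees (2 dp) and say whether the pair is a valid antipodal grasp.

α = atan 0.8 = 38.66°;  2α = 77.32°
edge 2: e_2 = (-1.42, +0.08);  n_2 = (+0.0562, +0.9984)
edge 5: e_5 = (+1.69, -0.93);  n_5 = (-0.4821, -0.8761)
∠(n_2, n_5) = 154.40°
δ = |180° − 154.40°| = 25.60°
25.60° ≤ 2α = 77.32°  →  valid

δ = 25.60°, valid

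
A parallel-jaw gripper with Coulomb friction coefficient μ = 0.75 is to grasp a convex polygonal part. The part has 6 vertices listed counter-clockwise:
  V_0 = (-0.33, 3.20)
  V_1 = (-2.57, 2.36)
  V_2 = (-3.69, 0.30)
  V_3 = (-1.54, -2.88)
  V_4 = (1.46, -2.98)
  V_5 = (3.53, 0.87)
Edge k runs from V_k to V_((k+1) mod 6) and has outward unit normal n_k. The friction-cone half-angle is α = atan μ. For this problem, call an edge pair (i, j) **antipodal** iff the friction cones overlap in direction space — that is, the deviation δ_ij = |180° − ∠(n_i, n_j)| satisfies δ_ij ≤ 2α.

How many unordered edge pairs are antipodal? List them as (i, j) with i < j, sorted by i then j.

α = atan 0.75 = 36.87°;  2α = 73.74°
n_0 = (-0.3511, +0.9363)
n_1 = (-0.8785, +0.4777)
n_2 = (-0.8284, -0.5601)
n_3 = (-0.0333, -0.9994)
n_4 = (+0.8808, -0.4736)
n_5 = (+0.5168, +0.8561)
  (0,1): δ = 139.09°  ·
  (0,2): δ = 76.49°  ·
  (0,3): δ = 22.47°  ✓
  (0,4): δ = 41.18°  ✓
  (0,5): δ = 128.33°  ·
  (1,2): δ = 117.40°  ·
  (1,3): δ = 63.38°  ✓
  (1,4): δ = 0.27°  ✓
  (1,5): δ = 87.42°  ·
  (2,3): δ = 125.97°  ·
  (2,4): δ = 62.33°  ✓
  (2,5): δ = 24.82°  ✓
  (3,4): δ = 116.36°  ·
  (3,5): δ = 29.21°  ✓
  (4,5): δ = 92.85°  ·
antipodal pairs: 7

count = 7; pairs: (0,3), (0,4), (1,3), (1,4), (2,4), (2,5), (3,5)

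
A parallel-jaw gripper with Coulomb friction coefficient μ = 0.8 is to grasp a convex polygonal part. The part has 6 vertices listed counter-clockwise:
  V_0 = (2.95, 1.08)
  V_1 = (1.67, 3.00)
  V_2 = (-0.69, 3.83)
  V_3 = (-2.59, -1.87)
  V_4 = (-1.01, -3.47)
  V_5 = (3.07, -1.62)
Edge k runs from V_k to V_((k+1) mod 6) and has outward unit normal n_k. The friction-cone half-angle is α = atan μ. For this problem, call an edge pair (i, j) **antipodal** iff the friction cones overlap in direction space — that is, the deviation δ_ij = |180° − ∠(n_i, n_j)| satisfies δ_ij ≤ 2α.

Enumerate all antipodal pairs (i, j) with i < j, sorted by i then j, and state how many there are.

count = 7; pairs: (0,2), (0,3), (1,3), (1,4), (2,4), (2,5), (3,5)

α = atan 0.8 = 38.66°;  2α = 77.32°
n_0 = (+0.8321, +0.5547)
n_1 = (+0.3318, +0.9434)
n_2 = (-0.9487, +0.3162)
n_3 = (-0.7115, -0.7026)
n_4 = (+0.4130, -0.9107)
n_5 = (+0.9990, +0.0444)
  (0,1): δ = 143.07°  ·
  (0,2): δ = 52.13°  ✓
  (0,3): δ = 10.95°  ✓
  (0,4): δ = 80.70°  ·
  (0,5): δ = 148.85°  ·
  (1,2): δ = 89.06°  ·
  (1,3): δ = 25.98°  ✓
  (1,4): δ = 43.77°  ✓
  (1,5): δ = 111.92°  ·
  (2,3): δ = 116.93°  ·
  (2,4): δ = 47.17°  ✓
  (2,5): δ = 20.98°  ✓
  (3,4): δ = 110.25°  ·
  (3,5): δ = 42.09°  ✓
  (4,5): δ = 111.85°  ·
antipodal pairs: 7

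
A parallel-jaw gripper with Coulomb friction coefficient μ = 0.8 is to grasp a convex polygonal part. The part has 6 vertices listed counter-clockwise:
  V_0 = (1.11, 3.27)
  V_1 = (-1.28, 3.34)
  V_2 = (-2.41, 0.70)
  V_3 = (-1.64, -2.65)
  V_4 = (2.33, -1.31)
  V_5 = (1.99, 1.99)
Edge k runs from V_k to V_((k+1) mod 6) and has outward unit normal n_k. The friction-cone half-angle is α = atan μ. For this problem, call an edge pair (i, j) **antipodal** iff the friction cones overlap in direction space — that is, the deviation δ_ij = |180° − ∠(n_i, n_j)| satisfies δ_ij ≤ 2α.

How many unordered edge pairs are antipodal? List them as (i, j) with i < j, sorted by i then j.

α = atan 0.8 = 38.66°;  2α = 77.32°
n_0 = (+0.0293, +0.9996)
n_1 = (-0.9193, +0.3935)
n_2 = (-0.9746, -0.2240)
n_3 = (+0.3198, -0.9475)
n_4 = (+0.9947, +0.1025)
n_5 = (+0.8240, +0.5665)
  (0,1): δ = 111.49°  ·
  (0,2): δ = 75.38°  ✓
  (0,3): δ = 20.33°  ✓
  (0,4): δ = 97.56°  ·
  (0,5): δ = 126.19°  ·
  (1,2): δ = 143.88°  ·
  (1,3): δ = 48.18°  ✓
  (1,4): δ = 29.05°  ✓
  (1,5): δ = 57.68°  ✓
  (2,3): δ = 84.29°  ·
  (2,4): δ = 7.06°  ✓
  (2,5): δ = 21.56°  ✓
  (3,4): δ = 102.77°  ·
  (3,5): δ = 74.14°  ✓
  (4,5): δ = 151.37°  ·
antipodal pairs: 8

count = 8; pairs: (0,2), (0,3), (1,3), (1,4), (1,5), (2,4), (2,5), (3,5)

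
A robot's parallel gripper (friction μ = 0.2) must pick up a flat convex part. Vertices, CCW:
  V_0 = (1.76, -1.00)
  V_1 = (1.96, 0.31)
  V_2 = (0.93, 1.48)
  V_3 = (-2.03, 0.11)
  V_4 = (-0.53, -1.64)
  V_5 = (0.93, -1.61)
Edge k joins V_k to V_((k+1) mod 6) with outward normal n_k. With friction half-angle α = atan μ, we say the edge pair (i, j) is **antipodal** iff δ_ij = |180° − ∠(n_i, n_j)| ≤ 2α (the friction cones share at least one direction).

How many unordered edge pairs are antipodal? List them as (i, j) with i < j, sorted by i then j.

count = 2; pairs: (1,3), (2,5)

α = atan 0.2 = 11.31°;  2α = 22.62°
n_0 = (+0.9885, -0.1509)
n_1 = (+0.7506, +0.6608)
n_2 = (-0.4200, +0.9075)
n_3 = (-0.7593, -0.6508)
n_4 = (+0.0205, -0.9998)
n_5 = (+0.5922, -0.8058)
  (0,1): δ = 129.96°  ·
  (0,2): δ = 56.48°  ·
  (0,3): δ = 49.28°  ·
  (0,4): δ = 99.86°  ·
  (0,5): δ = 134.99°  ·
  (1,2): δ = 106.52°  ·
  (1,3): δ = 0.76°  ✓
  (1,4): δ = 49.82°  ·
  (1,5): δ = 84.95°  ·
  (2,3): δ = 74.24°  ·
  (2,4): δ = 23.66°  ·
  (2,5): δ = 11.48°  ✓
  (3,4): δ = 129.42°  ·
  (3,5): δ = 94.29°  ·
  (4,5): δ = 144.86°  ·
antipodal pairs: 2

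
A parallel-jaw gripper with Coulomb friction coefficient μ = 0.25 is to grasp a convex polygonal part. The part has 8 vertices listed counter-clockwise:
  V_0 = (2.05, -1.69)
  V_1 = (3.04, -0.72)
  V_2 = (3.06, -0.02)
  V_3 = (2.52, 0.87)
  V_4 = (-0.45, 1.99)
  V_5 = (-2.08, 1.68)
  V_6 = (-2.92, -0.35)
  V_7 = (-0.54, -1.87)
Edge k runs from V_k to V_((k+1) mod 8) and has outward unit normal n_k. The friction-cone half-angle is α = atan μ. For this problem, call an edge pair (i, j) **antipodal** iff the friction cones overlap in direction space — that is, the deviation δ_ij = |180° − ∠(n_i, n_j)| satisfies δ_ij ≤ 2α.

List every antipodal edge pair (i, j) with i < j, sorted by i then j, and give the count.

α = atan 0.25 = 14.04°;  2α = 28.07°
n_0 = (+0.6999, -0.7143)
n_1 = (+0.9996, -0.0286)
n_2 = (+0.8549, +0.5187)
n_3 = (+0.3528, +0.9357)
n_4 = (-0.1868, +0.9824)
n_5 = (-0.9240, +0.3824)
n_6 = (-0.5382, -0.8428)
n_7 = (+0.0693, -0.9976)
  (0,1): δ = 136.05°  ·
  (0,2): δ = 103.17°  ·
  (0,3): δ = 65.08°  ·
  (0,4): δ = 33.65°  ·
  (0,5): δ = 23.11°  ✓
  (0,6): δ = 103.02°  ·
  (0,7): δ = 139.56°  ·
  (1,2): δ = 147.12°  ·
  (1,3): δ = 109.03°  ·
  (1,4): δ = 77.60°  ·
  (1,5): δ = 20.84°  ✓
  (1,6): δ = 59.07°  ·
  (1,7): δ = 95.61°  ·
  (2,3): δ = 141.91°  ·
  (2,4): δ = 110.48°  ·
  (2,5): δ = 53.73°  ·
  (2,6): δ = 26.19°  ✓
  (2,7): δ = 62.73°  ·
  (3,4): δ = 148.57°  ·
  (3,5): δ = 91.82°  ·
  (3,6): δ = 11.90°  ✓
  (3,7): δ = 24.64°  ✓
  (4,5): δ = 123.25°  ·
  (4,6): δ = 43.33°  ·
  (4,7): δ = 6.79°  ✓
  (5,6): δ = 100.09°  ·
  (5,7): δ = 63.55°  ·
  (6,7): δ = 143.46°  ·
antipodal pairs: 6

count = 6; pairs: (0,5), (1,5), (2,6), (3,6), (3,7), (4,7)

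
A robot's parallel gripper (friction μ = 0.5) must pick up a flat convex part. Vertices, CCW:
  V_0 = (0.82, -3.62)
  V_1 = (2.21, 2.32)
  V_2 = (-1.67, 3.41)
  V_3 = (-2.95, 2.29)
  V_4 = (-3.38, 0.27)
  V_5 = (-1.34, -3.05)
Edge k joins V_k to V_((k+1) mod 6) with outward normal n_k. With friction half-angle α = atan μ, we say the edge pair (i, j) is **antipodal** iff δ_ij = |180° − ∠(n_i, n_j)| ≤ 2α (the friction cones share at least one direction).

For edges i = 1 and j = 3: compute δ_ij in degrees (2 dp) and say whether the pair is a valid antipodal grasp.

α = atan 0.5 = 26.57°;  2α = 53.13°
edge 1: e_1 = (-3.88, +1.09);  n_1 = (+0.2705, +0.9627)
edge 3: e_3 = (-0.43, -2.02);  n_3 = (-0.9781, +0.2082)
∠(n_1, n_3) = 93.67°
δ = |180° − 93.67°| = 86.33°
86.33° > 2α = 53.13°  →  invalid

δ = 86.33°, invalid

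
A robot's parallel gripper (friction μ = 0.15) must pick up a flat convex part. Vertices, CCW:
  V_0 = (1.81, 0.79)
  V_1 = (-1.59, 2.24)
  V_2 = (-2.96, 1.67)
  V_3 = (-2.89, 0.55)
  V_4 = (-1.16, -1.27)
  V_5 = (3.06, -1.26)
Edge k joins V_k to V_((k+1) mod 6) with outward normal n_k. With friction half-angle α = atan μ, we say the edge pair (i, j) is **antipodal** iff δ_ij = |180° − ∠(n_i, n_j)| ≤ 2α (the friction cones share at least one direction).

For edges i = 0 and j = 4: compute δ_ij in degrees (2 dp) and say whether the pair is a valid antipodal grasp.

δ = 23.23°, invalid

α = atan 0.15 = 8.53°;  2α = 17.06°
edge 0: e_0 = (-3.40, +1.45);  n_0 = (+0.3923, +0.9198)
edge 4: e_4 = (+4.22, +0.01);  n_4 = (+0.0024, -1.0000)
∠(n_0, n_4) = 156.77°
δ = |180° − 156.77°| = 23.23°
23.23° > 2α = 17.06°  →  invalid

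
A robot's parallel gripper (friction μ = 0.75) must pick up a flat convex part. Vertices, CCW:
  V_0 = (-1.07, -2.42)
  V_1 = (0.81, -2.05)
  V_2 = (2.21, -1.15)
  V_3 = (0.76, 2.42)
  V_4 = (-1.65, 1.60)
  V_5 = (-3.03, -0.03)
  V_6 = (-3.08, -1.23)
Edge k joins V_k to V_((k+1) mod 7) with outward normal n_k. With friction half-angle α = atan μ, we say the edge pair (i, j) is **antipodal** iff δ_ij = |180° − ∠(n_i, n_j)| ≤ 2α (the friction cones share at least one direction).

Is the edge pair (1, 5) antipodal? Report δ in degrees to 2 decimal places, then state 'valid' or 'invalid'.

δ = 54.88°, valid

α = atan 0.75 = 36.87°;  2α = 73.74°
edge 1: e_1 = (+1.40, +0.90);  n_1 = (+0.5408, -0.8412)
edge 5: e_5 = (-0.05, -1.20);  n_5 = (-0.9991, +0.0416)
∠(n_1, n_5) = 125.12°
δ = |180° − 125.12°| = 54.88°
54.88° ≤ 2α = 73.74°  →  valid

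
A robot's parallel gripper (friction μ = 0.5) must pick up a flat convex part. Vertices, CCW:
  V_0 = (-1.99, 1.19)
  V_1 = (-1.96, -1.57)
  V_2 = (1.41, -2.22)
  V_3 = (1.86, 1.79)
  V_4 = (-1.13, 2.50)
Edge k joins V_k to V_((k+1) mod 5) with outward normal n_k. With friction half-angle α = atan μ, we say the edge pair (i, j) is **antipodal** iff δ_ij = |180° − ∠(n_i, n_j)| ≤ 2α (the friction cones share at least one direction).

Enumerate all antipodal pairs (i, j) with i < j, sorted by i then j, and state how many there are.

α = atan 0.5 = 26.57°;  2α = 53.13°
n_0 = (-0.9999, -0.0109)
n_1 = (-0.1894, -0.9819)
n_2 = (+0.9938, -0.1115)
n_3 = (+0.2310, +0.9729)
n_4 = (-0.8360, +0.5488)
  (0,1): δ = 101.54°  ·
  (0,2): δ = 7.03°  ✓
  (0,3): δ = 76.02°  ·
  (0,4): δ = 146.09°  ·
  (1,2): δ = 85.49°  ·
  (1,3): δ = 2.44°  ✓
  (1,4): δ = 67.63°  ·
  (2,3): δ = 96.96°  ·
  (2,4): δ = 26.88°  ✓
  (3,4): δ = 109.93°  ·
antipodal pairs: 3

count = 3; pairs: (0,2), (1,3), (2,4)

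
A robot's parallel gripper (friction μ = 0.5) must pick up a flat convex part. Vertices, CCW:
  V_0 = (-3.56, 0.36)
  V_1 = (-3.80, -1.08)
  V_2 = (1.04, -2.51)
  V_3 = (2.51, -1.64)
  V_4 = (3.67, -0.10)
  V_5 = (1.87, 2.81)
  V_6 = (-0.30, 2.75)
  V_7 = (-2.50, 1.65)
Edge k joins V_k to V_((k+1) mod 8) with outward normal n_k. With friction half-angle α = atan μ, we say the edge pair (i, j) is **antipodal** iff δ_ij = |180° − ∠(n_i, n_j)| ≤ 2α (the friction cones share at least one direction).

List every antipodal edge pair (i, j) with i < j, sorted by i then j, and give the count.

count = 12; pairs: (0,2), (0,3), (0,4), (1,4), (1,5), (1,6), (2,5), (2,6), (2,7), (3,5), (3,6), (3,7)

α = atan 0.5 = 26.57°;  2α = 53.13°
n_0 = (-0.9864, +0.1644)
n_1 = (-0.2833, -0.9590)
n_2 = (+0.5093, -0.8606)
n_3 = (+0.7988, -0.6017)
n_4 = (+0.8505, +0.5261)
n_5 = (-0.0276, +0.9996)
n_6 = (-0.4472, +0.8944)
n_7 = (-0.7726, +0.6349)
  (0,1): δ = 97.00°  ·
  (0,2): δ = 49.92°  ✓
  (0,3): δ = 27.53°  ✓
  (0,4): δ = 41.20°  ✓
  (0,5): δ = 101.05°  ·
  (0,6): δ = 126.03°  ·
  (0,7): δ = 150.05°  ·
  (1,2): δ = 132.92°  ·
  (1,3): δ = 110.53°  ·
  (1,4): δ = 41.80°  ✓
  (1,5): δ = 18.04°  ✓
  (1,6): δ = 43.03°  ✓
  (1,7): δ = 67.05°  ·
  (2,3): δ = 157.61°  ·
  (2,4): δ = 88.88°  ·
  (2,5): δ = 29.03°  ✓
  (2,6): δ = 4.05°  ✓
  (2,7): δ = 19.97°  ✓
  (3,4): δ = 111.27°  ·
  (3,5): δ = 51.43°  ✓
  (3,6): δ = 26.45°  ✓
  (3,7): δ = 2.42°  ✓
  (4,5): δ = 120.16°  ·
  (4,6): δ = 95.17°  ·
  (4,7): δ = 71.15°  ·
  (5,6): δ = 155.02°  ·
  (5,7): δ = 130.99°  ·
  (6,7): δ = 155.98°  ·
antipodal pairs: 12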